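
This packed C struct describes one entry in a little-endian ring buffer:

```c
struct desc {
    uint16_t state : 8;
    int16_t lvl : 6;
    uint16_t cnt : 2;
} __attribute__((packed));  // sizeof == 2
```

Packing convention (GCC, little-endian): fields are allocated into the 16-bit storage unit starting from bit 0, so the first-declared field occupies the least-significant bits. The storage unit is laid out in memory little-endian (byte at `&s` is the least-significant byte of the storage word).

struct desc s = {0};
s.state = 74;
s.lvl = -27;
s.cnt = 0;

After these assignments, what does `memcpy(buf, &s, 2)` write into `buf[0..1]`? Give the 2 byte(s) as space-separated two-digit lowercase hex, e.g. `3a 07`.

state (8b) val=74 bits=0x4a at bit 0: 0x004a
lvl (6b) val=-27 bits=0x25 at bit 8: 0x254a
cnt (2b) val=0 bits=0x0 at bit 14: 0x254a
word = 0x254a → little-endian bytes:
  [0]=0x4a  [1]=0x25

4a 25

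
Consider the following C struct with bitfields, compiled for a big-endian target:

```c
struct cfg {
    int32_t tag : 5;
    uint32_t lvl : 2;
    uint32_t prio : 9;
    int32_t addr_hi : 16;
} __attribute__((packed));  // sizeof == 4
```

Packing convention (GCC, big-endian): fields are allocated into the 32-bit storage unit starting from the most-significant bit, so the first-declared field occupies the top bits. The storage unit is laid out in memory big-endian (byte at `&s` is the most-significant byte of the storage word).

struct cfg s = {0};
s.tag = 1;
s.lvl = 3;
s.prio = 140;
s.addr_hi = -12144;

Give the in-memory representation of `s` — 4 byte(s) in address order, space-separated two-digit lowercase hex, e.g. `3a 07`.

tag (5b) val=1 bits=0x1 at bit 27: 0x08000000
lvl (2b) val=3 bits=0x3 at bit 25: 0x0e000000
prio (9b) val=140 bits=0x8c at bit 16: 0x0e8c0000
addr_hi (16b) val=-12144 bits=0xd090 at bit 0: 0x0e8cd090
word = 0x0e8cd090 → big-endian bytes:
  [0]=0x0e  [1]=0x8c  [2]=0xd0  [3]=0x90

0e 8c d0 90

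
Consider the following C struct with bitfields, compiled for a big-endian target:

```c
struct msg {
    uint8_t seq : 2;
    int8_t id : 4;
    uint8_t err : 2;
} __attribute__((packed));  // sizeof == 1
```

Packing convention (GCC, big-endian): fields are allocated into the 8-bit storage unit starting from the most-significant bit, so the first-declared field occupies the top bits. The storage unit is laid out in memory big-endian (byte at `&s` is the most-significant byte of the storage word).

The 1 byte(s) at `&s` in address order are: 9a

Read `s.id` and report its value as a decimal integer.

[0]=0x9a (big-endian) → word 0x9a
seq:2 @ bit 6 → (0x9a>>6)&0x3 = 0x2
id:4 @ bit 2 → (0x9a>>2)&0xf = 0x6  ←
err:2 @ bit 0 → (0x9a>>0)&0x3 = 0x2
id signed 4b, MSB=0: value = 6

6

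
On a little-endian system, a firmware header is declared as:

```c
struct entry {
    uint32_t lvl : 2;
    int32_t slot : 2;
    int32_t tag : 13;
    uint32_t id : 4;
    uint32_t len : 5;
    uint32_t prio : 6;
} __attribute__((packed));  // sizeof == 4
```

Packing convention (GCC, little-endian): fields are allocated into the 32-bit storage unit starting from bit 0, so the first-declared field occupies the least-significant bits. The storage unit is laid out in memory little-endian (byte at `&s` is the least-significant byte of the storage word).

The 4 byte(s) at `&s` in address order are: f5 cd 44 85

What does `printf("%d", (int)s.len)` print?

[0]=0xf5 [1]=0xcd [2]=0x44 [3]=0x85 (little-endian) → word 0x8544cdf5
lvl:2 @ bit 0 → (0x8544cdf5>>0)&0x3 = 0x1
slot:2 @ bit 2 → (0x8544cdf5>>2)&0x3 = 0x1
tag:13 @ bit 4 → (0x8544cdf5>>4)&0x1fff = 0xcdf
id:4 @ bit 17 → (0x8544cdf5>>17)&0xf = 0x2
len:5 @ bit 21 → (0x8544cdf5>>21)&0x1f = 0xa  ←
prio:6 @ bit 26 → (0x8544cdf5>>26)&0x3f = 0x21

10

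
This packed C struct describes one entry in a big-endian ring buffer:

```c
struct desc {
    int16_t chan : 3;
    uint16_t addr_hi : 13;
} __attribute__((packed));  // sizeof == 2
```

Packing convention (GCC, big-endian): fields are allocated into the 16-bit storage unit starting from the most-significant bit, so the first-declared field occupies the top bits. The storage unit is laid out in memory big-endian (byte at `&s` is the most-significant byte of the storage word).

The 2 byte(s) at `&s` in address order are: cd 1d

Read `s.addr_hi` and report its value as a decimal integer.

[0]=0xcd [1]=0x1d (big-endian) → word 0xcd1d
chan [13+:3] = (word>>13) & 0x7 = 6
addr_hi [0+:13] = (word>>0) & 0x1fff = 3357  ←

3357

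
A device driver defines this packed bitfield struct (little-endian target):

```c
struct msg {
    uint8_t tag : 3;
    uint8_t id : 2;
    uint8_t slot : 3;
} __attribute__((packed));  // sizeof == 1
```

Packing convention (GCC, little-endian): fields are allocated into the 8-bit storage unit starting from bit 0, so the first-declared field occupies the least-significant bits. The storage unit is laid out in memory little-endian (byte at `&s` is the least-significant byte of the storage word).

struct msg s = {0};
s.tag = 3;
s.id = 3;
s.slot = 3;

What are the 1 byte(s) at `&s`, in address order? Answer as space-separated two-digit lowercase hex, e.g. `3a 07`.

tag:3 = 3 → 0x3 << 0 → word 0x03
id:2 = 3 → 0x3 << 3 → word 0x1b
slot:3 = 3 → 0x3 << 5 → word 0x7b
word = 0x7b → little-endian bytes:
  [0]=0x7b

7b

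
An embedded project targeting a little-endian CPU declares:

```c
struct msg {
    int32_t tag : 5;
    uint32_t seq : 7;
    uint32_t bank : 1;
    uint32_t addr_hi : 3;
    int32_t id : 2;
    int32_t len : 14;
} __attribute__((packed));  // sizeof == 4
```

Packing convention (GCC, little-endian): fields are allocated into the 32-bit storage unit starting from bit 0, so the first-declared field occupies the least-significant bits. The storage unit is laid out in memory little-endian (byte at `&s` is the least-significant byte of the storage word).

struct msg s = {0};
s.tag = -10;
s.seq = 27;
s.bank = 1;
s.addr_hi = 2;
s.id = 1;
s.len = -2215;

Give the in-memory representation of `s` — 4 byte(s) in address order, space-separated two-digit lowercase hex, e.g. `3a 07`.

tag (5b) val=-10 bits=0x16 at bit 0: 0x00000016
seq (7b) val=27 bits=0x1b at bit 5: 0x00000376
bank (1b) val=1 bits=0x1 at bit 12: 0x00001376
addr_hi (3b) val=2 bits=0x2 at bit 13: 0x00005376
id (2b) val=1 bits=0x1 at bit 16: 0x00015376
len (14b) val=-2215 bits=0x3759 at bit 18: 0xdd655376
word = 0xdd655376 → little-endian bytes:
  [0]=0x76  [1]=0x53  [2]=0x65  [3]=0xdd

76 53 65 dd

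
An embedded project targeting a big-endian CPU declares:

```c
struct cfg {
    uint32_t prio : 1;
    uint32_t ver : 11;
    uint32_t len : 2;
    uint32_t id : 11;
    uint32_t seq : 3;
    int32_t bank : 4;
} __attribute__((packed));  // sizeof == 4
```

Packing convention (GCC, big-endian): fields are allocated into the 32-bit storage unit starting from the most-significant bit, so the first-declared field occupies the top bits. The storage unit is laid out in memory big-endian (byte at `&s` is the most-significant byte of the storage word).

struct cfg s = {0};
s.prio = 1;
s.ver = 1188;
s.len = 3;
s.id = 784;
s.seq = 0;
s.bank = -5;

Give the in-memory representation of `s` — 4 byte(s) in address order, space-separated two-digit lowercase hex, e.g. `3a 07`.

ca 4d 88 0b

[31+:1] prio=1 & 0x1 = 0x1; word=0x80000000
[20+:11] ver=1188 & 0x7ff = 0x4a4; word=0xca400000
[18+:2] len=3 & 0x3 = 0x3; word=0xca4c0000
[7+:11] id=784 & 0x7ff = 0x310; word=0xca4d8800
[4+:3] seq=0 & 0x7 = 0x0; word=0xca4d8800
[0+:4] bank=-5 & 0xf = 0xb; word=0xca4d880b
word = 0xca4d880b → big-endian bytes:
  [0]=0xca  [1]=0x4d  [2]=0x88  [3]=0x0b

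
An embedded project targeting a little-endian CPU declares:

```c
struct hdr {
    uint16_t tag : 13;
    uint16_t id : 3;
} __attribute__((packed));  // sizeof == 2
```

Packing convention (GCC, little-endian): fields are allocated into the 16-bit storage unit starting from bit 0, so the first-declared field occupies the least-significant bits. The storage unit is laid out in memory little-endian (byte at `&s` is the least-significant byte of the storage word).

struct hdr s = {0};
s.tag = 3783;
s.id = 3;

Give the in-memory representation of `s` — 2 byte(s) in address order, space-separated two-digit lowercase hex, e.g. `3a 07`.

[0+:13] tag=3783 & 0x1fff = 0xec7; word=0x0ec7
[13+:3] id=3 & 0x7 = 0x3; word=0x6ec7
word = 0x6ec7 → little-endian bytes:
  [0]=0xc7  [1]=0x6e

c7 6e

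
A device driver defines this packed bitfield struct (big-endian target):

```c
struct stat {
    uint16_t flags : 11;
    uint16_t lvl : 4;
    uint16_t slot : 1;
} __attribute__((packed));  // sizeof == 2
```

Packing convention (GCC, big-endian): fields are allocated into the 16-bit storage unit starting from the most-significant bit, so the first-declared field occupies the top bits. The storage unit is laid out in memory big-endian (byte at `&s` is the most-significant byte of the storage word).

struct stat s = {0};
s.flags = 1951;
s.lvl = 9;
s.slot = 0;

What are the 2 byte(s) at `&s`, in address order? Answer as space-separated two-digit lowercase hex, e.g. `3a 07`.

[5+:11] flags=1951 & 0x7ff = 0x79f; word=0xf3e0
[1+:4] lvl=9 & 0xf = 0x9; word=0xf3f2
[0+:1] slot=0 & 0x1 = 0x0; word=0xf3f2
word = 0xf3f2 → big-endian bytes:
  [0]=0xf3  [1]=0xf2

f3 f2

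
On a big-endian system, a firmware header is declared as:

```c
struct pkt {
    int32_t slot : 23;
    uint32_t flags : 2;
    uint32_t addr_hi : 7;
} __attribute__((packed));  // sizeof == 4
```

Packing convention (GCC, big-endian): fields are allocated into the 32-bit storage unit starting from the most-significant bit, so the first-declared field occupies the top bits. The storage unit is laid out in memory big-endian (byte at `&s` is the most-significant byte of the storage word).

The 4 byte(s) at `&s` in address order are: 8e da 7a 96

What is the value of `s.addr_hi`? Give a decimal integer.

[0]=0x8e [1]=0xda [2]=0x7a [3]=0x96 (big-endian) → word 0x8eda7a96
slot:23 @ bit 9 → (0x8eda7a96>>9)&0x7fffff = 0x476d3d
flags:2 @ bit 7 → (0x8eda7a96>>7)&0x3 = 0x1
addr_hi:7 @ bit 0 → (0x8eda7a96>>0)&0x7f = 0x16  ←

22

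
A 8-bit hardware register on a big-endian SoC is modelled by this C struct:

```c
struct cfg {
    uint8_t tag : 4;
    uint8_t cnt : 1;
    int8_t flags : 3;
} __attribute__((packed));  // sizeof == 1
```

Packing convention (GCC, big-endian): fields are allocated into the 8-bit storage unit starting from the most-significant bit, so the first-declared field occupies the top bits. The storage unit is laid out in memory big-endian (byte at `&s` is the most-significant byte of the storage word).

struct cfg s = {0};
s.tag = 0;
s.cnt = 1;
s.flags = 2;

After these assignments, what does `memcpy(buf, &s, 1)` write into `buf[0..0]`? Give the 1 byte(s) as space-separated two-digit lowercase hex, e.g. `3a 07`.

0a

tag (4b) val=0 bits=0x0 at bit 4: 0x00
cnt (1b) val=1 bits=0x1 at bit 3: 0x08
flags (3b) val=2 bits=0x2 at bit 0: 0x0a
word = 0x0a → big-endian bytes:
  [0]=0x0a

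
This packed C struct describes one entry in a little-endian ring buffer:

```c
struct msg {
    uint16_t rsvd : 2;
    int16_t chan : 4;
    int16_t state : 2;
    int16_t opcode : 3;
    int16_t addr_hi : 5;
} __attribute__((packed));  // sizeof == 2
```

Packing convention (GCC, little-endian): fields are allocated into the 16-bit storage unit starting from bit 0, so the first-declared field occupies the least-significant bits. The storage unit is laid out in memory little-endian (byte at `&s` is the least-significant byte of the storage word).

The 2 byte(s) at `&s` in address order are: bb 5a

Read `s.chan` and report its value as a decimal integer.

-2

[0]=0xbb [1]=0x5a (little-endian) → word 0x5abb
rsvd [0+:2] = (word>>0) & 0x3 = 3
chan [2+:4] = (word>>2) & 0xf = 14  ←
state [6+:2] = (word>>6) & 0x3 = 2
opcode [8+:3] = (word>>8) & 0x7 = 2
addr_hi [11+:5] = (word>>11) & 0x1f = 11
chan signed 4b, MSB=1: 14 - 16 = -2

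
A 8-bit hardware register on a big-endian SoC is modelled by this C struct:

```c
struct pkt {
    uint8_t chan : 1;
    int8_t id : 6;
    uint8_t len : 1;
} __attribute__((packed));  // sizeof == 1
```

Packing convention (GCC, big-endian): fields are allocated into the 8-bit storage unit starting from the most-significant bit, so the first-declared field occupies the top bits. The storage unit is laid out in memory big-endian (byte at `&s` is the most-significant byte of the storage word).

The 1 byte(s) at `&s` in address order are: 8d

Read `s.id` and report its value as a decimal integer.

6

[0]=0x8d (big-endian) → word 0x8d
chan:1 @ bit 7 → (0x8d>>7)&0x1 = 0x1
id:6 @ bit 1 → (0x8d>>1)&0x3f = 0x6  ←
len:1 @ bit 0 → (0x8d>>0)&0x1 = 0x1
id signed 6b, MSB=0: value = 6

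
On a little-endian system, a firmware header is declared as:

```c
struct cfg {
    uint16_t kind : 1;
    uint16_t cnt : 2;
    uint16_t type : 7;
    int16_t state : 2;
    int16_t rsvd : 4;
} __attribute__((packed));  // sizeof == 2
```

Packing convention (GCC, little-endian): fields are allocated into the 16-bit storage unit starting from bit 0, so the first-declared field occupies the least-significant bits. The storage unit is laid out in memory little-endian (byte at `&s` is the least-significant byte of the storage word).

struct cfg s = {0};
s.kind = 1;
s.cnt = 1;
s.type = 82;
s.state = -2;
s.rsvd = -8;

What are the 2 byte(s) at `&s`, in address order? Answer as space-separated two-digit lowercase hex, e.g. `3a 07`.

kind:1 = 1 → 0x1 << 0 → word 0x0001
cnt:2 = 1 → 0x1 << 1 → word 0x0003
type:7 = 82 → 0x52 << 3 → word 0x0293
state:2 = -2 → 0x2 << 10 → word 0x0a93
rsvd:4 = -8 → 0x8 << 12 → word 0x8a93
word = 0x8a93 → little-endian bytes:
  [0]=0x93  [1]=0x8a

93 8a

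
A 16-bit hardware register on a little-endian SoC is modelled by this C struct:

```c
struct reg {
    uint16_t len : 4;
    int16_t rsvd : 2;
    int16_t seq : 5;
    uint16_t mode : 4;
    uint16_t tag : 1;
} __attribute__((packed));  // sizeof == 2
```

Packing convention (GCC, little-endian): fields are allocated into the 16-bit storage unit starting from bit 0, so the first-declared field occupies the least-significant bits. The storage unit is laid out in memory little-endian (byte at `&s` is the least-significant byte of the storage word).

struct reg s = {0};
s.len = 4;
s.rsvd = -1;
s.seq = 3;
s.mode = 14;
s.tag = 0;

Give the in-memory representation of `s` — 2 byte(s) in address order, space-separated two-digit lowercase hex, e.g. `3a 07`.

len:4 = 4 → 0x4 << 0 → word 0x0004
rsvd:2 = -1 → 0x3 << 4 → word 0x0034
seq:5 = 3 → 0x3 << 6 → word 0x00f4
mode:4 = 14 → 0xe << 11 → word 0x70f4
tag:1 = 0 → 0x0 << 15 → word 0x70f4
word = 0x70f4 → little-endian bytes:
  [0]=0xf4  [1]=0x70

f4 70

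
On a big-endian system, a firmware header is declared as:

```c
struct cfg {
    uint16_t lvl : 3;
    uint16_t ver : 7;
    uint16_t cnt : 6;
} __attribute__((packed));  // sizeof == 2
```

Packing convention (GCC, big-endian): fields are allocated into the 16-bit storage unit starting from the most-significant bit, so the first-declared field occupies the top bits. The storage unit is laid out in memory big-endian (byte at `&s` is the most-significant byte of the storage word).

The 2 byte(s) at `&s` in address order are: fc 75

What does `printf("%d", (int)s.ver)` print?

[0]=0xfc [1]=0x75 (big-endian) → word 0xfc75
lvl:3 @ bit 13 → (0xfc75>>13)&0x7 = 0x7
ver:7 @ bit 6 → (0xfc75>>6)&0x7f = 0x71  ←
cnt:6 @ bit 0 → (0xfc75>>0)&0x3f = 0x35

113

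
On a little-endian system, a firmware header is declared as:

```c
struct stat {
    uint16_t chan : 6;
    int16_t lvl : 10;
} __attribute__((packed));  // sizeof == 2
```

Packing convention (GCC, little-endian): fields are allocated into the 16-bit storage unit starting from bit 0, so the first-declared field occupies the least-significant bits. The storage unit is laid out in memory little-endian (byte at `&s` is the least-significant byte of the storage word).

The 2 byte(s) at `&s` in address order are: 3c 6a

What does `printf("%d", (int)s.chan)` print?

60

[0]=0x3c [1]=0x6a (little-endian) → word 0x6a3c
chan:6 @ bit 0 → (0x6a3c>>0)&0x3f = 0x3c  ←
lvl:10 @ bit 6 → (0x6a3c>>6)&0x3ff = 0x1a8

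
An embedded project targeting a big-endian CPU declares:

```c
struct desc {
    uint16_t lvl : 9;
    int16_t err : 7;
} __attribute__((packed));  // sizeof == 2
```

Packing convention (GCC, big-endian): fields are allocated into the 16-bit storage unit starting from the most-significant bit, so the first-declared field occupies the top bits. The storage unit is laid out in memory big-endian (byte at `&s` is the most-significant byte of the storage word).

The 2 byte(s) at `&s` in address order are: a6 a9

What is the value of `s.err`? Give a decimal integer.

41

[0]=0xa6 [1]=0xa9 (big-endian) → word 0xa6a9
lvl [7+:9] = (word>>7) & 0x1ff = 333
err [0+:7] = (word>>0) & 0x7f = 41  ←
err signed 7b, MSB=0: value = 41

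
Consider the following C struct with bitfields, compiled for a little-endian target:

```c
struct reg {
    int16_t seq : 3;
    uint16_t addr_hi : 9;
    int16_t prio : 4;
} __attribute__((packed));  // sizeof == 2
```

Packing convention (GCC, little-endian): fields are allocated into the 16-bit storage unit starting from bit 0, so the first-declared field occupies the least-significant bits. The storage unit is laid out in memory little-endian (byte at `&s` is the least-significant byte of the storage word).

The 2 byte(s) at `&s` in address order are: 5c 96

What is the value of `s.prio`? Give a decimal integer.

-7

[0]=0x5c [1]=0x96 (little-endian) → word 0x965c
seq:3 @ bit 0 → (0x965c>>0)&0x7 = 0x4
addr_hi:9 @ bit 3 → (0x965c>>3)&0x1ff = 0xcb
prio:4 @ bit 12 → (0x965c>>12)&0xf = 0x9  ←
prio signed 4b, MSB=1: 9 - 16 = -7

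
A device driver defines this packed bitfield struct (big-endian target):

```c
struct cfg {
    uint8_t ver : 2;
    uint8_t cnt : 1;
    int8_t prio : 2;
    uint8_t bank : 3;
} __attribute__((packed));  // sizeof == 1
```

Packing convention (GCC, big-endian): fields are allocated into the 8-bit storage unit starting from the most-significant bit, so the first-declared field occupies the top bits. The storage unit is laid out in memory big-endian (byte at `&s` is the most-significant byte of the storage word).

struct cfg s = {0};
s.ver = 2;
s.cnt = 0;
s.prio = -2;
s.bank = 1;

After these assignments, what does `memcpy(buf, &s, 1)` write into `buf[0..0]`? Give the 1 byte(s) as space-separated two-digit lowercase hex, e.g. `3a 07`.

ver (2b) val=2 bits=0x2 at bit 6: 0x80
cnt (1b) val=0 bits=0x0 at bit 5: 0x80
prio (2b) val=-2 bits=0x2 at bit 3: 0x90
bank (3b) val=1 bits=0x1 at bit 0: 0x91
word = 0x91 → big-endian bytes:
  [0]=0x91

91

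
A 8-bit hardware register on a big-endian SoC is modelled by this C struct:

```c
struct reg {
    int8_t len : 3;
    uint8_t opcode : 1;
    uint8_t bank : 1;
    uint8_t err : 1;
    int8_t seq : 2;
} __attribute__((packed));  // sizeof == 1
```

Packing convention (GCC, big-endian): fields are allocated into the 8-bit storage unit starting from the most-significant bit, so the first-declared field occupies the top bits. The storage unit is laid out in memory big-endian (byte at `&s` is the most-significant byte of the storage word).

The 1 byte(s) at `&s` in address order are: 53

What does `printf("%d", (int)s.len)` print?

[0]=0x53 (big-endian) → word 0x53
len:3 @ bit 5 → (0x53>>5)&0x7 = 0x2  ←
opcode:1 @ bit 4 → (0x53>>4)&0x1 = 0x1
bank:1 @ bit 3 → (0x53>>3)&0x1 = 0x0
err:1 @ bit 2 → (0x53>>2)&0x1 = 0x0
seq:2 @ bit 0 → (0x53>>0)&0x3 = 0x3
len signed 3b, MSB=0: value = 2

2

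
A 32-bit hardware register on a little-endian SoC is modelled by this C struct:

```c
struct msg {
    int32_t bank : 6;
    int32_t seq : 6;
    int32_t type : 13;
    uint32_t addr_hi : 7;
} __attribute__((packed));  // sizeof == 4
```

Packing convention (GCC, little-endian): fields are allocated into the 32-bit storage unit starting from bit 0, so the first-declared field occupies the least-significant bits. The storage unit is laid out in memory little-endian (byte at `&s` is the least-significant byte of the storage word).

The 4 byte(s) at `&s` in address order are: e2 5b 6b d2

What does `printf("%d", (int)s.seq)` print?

-17

[0]=0xe2 [1]=0x5b [2]=0x6b [3]=0xd2 (little-endian) → word 0xd26b5be2
bank:6 @ bit 0 → (0xd26b5be2>>0)&0x3f = 0x22
seq:6 @ bit 6 → (0xd26b5be2>>6)&0x3f = 0x2f  ←
type:13 @ bit 12 → (0xd26b5be2>>12)&0x1fff = 0x6b5
addr_hi:7 @ bit 25 → (0xd26b5be2>>25)&0x7f = 0x69
seq signed 6b, MSB=1: 47 - 64 = -17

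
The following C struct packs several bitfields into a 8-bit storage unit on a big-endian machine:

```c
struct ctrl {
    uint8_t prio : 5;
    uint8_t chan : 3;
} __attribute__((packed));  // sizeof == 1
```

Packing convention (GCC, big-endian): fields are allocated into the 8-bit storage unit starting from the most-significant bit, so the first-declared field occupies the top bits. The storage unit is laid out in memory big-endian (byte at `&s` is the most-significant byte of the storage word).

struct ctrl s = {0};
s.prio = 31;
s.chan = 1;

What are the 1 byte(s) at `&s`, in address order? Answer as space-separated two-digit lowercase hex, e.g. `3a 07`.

f9

prio (5b) val=31 bits=0x1f at bit 3: 0xf8
chan (3b) val=1 bits=0x1 at bit 0: 0xf9
word = 0xf9 → big-endian bytes:
  [0]=0xf9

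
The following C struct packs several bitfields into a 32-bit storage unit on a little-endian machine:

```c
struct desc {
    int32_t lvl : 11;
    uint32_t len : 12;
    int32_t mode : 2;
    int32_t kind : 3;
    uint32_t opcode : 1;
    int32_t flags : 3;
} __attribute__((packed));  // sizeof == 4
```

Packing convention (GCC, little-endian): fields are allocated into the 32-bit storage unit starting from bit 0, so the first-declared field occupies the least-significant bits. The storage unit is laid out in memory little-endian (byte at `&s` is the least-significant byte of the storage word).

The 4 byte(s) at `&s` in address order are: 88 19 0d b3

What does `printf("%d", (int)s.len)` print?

419

[0]=0x88 [1]=0x19 [2]=0x0d [3]=0xb3 (little-endian) → word 0xb30d1988
lvl:11 @ bit 0 → (0xb30d1988>>0)&0x7ff = 0x188
len:12 @ bit 11 → (0xb30d1988>>11)&0xfff = 0x1a3  ←
mode:2 @ bit 23 → (0xb30d1988>>23)&0x3 = 0x2
kind:3 @ bit 25 → (0xb30d1988>>25)&0x7 = 0x1
opcode:1 @ bit 28 → (0xb30d1988>>28)&0x1 = 0x1
flags:3 @ bit 29 → (0xb30d1988>>29)&0x7 = 0x5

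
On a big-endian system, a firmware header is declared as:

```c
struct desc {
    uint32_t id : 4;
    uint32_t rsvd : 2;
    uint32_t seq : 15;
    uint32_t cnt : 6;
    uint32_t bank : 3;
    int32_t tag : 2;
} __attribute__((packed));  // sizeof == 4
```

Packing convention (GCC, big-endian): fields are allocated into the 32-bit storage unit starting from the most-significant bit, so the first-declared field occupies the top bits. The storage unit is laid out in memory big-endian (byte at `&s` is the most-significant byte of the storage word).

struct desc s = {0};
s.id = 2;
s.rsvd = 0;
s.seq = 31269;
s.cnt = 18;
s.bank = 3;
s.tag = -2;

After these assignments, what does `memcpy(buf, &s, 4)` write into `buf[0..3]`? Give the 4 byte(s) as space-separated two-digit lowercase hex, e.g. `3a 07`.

23 d1 2a 4e

id (4b) val=2 bits=0x2 at bit 28: 0x20000000
rsvd (2b) val=0 bits=0x0 at bit 26: 0x20000000
seq (15b) val=31269 bits=0x7a25 at bit 11: 0x23d12800
cnt (6b) val=18 bits=0x12 at bit 5: 0x23d12a40
bank (3b) val=3 bits=0x3 at bit 2: 0x23d12a4c
tag (2b) val=-2 bits=0x2 at bit 0: 0x23d12a4e
word = 0x23d12a4e → big-endian bytes:
  [0]=0x23  [1]=0xd1  [2]=0x2a  [3]=0x4e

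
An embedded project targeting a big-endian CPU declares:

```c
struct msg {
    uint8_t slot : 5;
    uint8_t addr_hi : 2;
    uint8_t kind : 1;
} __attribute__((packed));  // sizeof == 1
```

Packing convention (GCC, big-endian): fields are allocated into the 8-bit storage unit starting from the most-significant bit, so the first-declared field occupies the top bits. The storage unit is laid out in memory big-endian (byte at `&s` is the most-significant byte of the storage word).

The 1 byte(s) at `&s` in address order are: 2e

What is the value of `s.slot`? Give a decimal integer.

5

[0]=0x2e (big-endian) → word 0x2e
slot [3+:5] = (word>>3) & 0x1f = 5  ←
addr_hi [1+:2] = (word>>1) & 0x3 = 3
kind [0+:1] = (word>>0) & 0x1 = 0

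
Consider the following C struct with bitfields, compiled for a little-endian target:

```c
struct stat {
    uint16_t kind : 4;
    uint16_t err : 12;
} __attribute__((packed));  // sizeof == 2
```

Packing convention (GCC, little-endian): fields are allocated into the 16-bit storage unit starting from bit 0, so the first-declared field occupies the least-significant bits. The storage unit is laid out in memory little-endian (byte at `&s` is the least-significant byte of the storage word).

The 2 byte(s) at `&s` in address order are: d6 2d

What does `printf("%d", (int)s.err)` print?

733

[0]=0xd6 [1]=0x2d (little-endian) → word 0x2dd6
kind:4 @ bit 0 → (0x2dd6>>0)&0xf = 0x6
err:12 @ bit 4 → (0x2dd6>>4)&0xfff = 0x2dd  ←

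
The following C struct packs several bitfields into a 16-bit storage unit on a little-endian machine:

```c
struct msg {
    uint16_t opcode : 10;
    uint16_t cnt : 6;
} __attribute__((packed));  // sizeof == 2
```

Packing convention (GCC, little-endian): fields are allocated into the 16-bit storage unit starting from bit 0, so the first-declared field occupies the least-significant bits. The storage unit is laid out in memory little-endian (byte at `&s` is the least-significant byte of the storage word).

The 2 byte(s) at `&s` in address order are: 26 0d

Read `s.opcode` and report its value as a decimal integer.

294

[0]=0x26 [1]=0x0d (little-endian) → word 0x0d26
opcode [0+:10] = (word>>0) & 0x3ff = 294  ←
cnt [10+:6] = (word>>10) & 0x3f = 3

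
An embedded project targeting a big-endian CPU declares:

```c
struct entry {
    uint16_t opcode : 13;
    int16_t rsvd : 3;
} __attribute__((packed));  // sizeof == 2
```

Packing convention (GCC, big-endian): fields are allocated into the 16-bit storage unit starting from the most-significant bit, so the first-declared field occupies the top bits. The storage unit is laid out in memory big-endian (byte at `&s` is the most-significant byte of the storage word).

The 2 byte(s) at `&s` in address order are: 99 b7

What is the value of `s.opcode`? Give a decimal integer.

4918

[0]=0x99 [1]=0xb7 (big-endian) → word 0x99b7
opcode [3+:13] = (word>>3) & 0x1fff = 4918  ←
rsvd [0+:3] = (word>>0) & 0x7 = 7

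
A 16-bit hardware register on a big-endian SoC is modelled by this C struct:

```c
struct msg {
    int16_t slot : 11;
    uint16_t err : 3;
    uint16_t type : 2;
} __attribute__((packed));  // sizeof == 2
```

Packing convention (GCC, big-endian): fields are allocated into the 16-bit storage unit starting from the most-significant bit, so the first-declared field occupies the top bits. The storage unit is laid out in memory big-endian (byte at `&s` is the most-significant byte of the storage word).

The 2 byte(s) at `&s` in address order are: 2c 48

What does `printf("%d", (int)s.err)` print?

2

[0]=0x2c [1]=0x48 (big-endian) → word 0x2c48
slot:11 @ bit 5 → (0x2c48>>5)&0x7ff = 0x162
err:3 @ bit 2 → (0x2c48>>2)&0x7 = 0x2  ←
type:2 @ bit 0 → (0x2c48>>0)&0x3 = 0x0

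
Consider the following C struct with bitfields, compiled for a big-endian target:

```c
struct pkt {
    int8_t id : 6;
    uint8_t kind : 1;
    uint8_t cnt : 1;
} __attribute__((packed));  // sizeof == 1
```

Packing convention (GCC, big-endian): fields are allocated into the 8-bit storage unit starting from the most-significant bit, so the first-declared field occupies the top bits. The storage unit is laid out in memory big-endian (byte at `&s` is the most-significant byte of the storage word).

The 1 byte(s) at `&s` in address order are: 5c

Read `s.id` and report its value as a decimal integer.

[0]=0x5c (big-endian) → word 0x5c
id:6 @ bit 2 → (0x5c>>2)&0x3f = 0x17  ←
kind:1 @ bit 1 → (0x5c>>1)&0x1 = 0x0
cnt:1 @ bit 0 → (0x5c>>0)&0x1 = 0x0
id signed 6b, MSB=0: value = 23

23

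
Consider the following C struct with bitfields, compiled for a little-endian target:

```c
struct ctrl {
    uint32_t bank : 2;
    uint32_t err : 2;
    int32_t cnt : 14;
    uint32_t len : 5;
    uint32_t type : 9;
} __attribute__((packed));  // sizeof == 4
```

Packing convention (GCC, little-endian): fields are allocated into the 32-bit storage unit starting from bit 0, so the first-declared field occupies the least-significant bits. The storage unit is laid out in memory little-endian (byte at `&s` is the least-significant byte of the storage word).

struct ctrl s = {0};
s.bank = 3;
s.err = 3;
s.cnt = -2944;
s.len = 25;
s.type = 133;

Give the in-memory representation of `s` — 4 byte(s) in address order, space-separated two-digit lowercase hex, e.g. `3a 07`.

bank (2b) val=3 bits=0x3 at bit 0: 0x00000003
err (2b) val=3 bits=0x3 at bit 2: 0x0000000f
cnt (14b) val=-2944 bits=0x3480 at bit 4: 0x0003480f
len (5b) val=25 bits=0x19 at bit 18: 0x0067480f
type (9b) val=133 bits=0x85 at bit 23: 0x42e7480f
word = 0x42e7480f → little-endian bytes:
  [0]=0x0f  [1]=0x48  [2]=0xe7  [3]=0x42

0f 48 e7 42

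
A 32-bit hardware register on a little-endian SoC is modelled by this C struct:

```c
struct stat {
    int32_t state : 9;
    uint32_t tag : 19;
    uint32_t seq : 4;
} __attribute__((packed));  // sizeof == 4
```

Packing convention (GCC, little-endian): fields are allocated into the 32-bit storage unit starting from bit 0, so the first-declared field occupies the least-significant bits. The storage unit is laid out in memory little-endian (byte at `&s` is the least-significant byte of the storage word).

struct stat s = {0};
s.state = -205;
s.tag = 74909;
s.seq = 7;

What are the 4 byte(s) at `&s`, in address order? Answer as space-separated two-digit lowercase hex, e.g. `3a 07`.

33 3b 49 72

state:9 = -205 → 0x133 << 0 → word 0x00000133
tag:19 = 74909 → 0x1249d << 9 → word 0x02493b33
seq:4 = 7 → 0x7 << 28 → word 0x72493b33
word = 0x72493b33 → little-endian bytes:
  [0]=0x33  [1]=0x3b  [2]=0x49  [3]=0x72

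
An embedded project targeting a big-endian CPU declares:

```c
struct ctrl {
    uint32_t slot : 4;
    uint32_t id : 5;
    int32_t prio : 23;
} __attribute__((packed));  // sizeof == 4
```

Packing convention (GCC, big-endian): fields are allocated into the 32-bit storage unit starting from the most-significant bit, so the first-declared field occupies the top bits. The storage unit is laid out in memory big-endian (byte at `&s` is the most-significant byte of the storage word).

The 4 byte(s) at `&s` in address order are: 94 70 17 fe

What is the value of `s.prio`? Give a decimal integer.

[0]=0x94 [1]=0x70 [2]=0x17 [3]=0xfe (big-endian) → word 0x947017fe
slot:4 @ bit 28 → (0x947017fe>>28)&0xf = 0x9
id:5 @ bit 23 → (0x947017fe>>23)&0x1f = 0x8
prio:23 @ bit 0 → (0x947017fe>>0)&0x7fffff = 0x7017fe  ←
prio signed 23b, MSB=1: 7346174 - 8388608 = -1042434

-1042434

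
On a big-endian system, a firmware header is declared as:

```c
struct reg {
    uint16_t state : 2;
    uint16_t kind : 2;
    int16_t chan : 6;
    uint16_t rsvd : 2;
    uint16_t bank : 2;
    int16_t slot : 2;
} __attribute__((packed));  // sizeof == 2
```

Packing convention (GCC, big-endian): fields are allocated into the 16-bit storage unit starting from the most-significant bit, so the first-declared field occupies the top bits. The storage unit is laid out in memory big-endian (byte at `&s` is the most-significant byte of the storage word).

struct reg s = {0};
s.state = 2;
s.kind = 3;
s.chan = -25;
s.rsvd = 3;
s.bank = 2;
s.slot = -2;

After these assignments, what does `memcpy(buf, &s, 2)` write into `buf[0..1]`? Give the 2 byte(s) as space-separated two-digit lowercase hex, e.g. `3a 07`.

b9 fa

state (2b) val=2 bits=0x2 at bit 14: 0x8000
kind (2b) val=3 bits=0x3 at bit 12: 0xb000
chan (6b) val=-25 bits=0x27 at bit 6: 0xb9c0
rsvd (2b) val=3 bits=0x3 at bit 4: 0xb9f0
bank (2b) val=2 bits=0x2 at bit 2: 0xb9f8
slot (2b) val=-2 bits=0x2 at bit 0: 0xb9fa
word = 0xb9fa → big-endian bytes:
  [0]=0xb9  [1]=0xfa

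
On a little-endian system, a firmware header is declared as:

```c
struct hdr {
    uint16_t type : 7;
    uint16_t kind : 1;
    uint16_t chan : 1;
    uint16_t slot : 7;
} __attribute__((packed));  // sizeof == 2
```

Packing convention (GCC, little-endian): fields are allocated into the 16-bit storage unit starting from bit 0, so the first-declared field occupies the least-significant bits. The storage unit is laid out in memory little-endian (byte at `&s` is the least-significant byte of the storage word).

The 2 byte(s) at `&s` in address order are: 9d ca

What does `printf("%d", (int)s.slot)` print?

[0]=0x9d [1]=0xca (little-endian) → word 0xca9d
type:7 @ bit 0 → (0xca9d>>0)&0x7f = 0x1d
kind:1 @ bit 7 → (0xca9d>>7)&0x1 = 0x1
chan:1 @ bit 8 → (0xca9d>>8)&0x1 = 0x0
slot:7 @ bit 9 → (0xca9d>>9)&0x7f = 0x65  ←

101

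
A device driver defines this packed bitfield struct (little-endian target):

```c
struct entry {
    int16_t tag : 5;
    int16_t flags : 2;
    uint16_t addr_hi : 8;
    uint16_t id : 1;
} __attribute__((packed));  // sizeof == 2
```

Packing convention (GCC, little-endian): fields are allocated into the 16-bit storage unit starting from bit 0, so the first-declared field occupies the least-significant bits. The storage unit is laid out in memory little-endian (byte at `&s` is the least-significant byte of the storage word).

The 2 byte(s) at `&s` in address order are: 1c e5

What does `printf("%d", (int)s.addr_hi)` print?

[0]=0x1c [1]=0xe5 (little-endian) → word 0xe51c
tag [0+:5] = (word>>0) & 0x1f = 28
flags [5+:2] = (word>>5) & 0x3 = 0
addr_hi [7+:8] = (word>>7) & 0xff = 202  ←
id [15+:1] = (word>>15) & 0x1 = 1

202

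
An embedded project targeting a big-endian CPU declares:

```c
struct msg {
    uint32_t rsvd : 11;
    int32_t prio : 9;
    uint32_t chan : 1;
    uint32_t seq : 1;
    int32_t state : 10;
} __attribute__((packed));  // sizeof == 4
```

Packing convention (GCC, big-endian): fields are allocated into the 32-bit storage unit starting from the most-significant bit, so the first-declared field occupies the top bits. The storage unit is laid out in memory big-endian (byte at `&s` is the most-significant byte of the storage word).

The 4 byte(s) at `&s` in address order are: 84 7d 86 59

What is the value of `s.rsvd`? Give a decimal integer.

1059

[0]=0x84 [1]=0x7d [2]=0x86 [3]=0x59 (big-endian) → word 0x847d8659
rsvd [21+:11] = (word>>21) & 0x7ff = 1059  ←
prio [12+:9] = (word>>12) & 0x1ff = 472
chan [11+:1] = (word>>11) & 0x1 = 0
seq [10+:1] = (word>>10) & 0x1 = 1
state [0+:10] = (word>>0) & 0x3ff = 601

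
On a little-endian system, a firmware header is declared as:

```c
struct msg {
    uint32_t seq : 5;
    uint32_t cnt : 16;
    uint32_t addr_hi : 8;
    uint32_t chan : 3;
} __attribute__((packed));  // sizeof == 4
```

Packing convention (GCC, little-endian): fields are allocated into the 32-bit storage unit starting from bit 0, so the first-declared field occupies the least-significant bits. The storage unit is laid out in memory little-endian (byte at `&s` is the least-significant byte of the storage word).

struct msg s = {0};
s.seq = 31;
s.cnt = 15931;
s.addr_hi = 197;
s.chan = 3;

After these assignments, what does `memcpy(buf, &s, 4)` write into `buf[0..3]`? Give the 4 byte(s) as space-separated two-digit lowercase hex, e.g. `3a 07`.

7f c7 a7 78

seq (5b) val=31 bits=0x1f at bit 0: 0x0000001f
cnt (16b) val=15931 bits=0x3e3b at bit 5: 0x0007c77f
addr_hi (8b) val=197 bits=0xc5 at bit 21: 0x18a7c77f
chan (3b) val=3 bits=0x3 at bit 29: 0x78a7c77f
word = 0x78a7c77f → little-endian bytes:
  [0]=0x7f  [1]=0xc7  [2]=0xa7  [3]=0x78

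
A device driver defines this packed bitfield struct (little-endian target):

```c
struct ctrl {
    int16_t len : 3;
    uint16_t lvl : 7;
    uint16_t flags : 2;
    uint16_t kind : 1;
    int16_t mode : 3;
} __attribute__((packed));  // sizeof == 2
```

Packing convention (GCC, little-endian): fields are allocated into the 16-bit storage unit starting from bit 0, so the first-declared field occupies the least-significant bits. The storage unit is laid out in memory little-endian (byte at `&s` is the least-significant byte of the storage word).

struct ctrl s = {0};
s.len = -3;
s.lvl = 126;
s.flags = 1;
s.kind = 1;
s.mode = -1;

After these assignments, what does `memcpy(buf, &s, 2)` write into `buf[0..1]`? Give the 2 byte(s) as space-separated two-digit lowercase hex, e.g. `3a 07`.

f5 f7

[0+:3] len=-3 & 0x7 = 0x5; word=0x0005
[3+:7] lvl=126 & 0x7f = 0x7e; word=0x03f5
[10+:2] flags=1 & 0x3 = 0x1; word=0x07f5
[12+:1] kind=1 & 0x1 = 0x1; word=0x17f5
[13+:3] mode=-1 & 0x7 = 0x7; word=0xf7f5
word = 0xf7f5 → little-endian bytes:
  [0]=0xf5  [1]=0xf7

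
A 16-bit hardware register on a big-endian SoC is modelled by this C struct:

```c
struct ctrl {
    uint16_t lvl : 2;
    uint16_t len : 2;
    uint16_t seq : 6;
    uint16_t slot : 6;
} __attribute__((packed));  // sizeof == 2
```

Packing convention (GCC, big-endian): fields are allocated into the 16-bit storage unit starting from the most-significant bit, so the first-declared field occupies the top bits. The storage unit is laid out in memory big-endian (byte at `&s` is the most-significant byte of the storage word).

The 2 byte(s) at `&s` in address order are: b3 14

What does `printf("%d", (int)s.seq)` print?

[0]=0xb3 [1]=0x14 (big-endian) → word 0xb314
lvl [14+:2] = (word>>14) & 0x3 = 2
len [12+:2] = (word>>12) & 0x3 = 3
seq [6+:6] = (word>>6) & 0x3f = 12  ←
slot [0+:6] = (word>>0) & 0x3f = 20

12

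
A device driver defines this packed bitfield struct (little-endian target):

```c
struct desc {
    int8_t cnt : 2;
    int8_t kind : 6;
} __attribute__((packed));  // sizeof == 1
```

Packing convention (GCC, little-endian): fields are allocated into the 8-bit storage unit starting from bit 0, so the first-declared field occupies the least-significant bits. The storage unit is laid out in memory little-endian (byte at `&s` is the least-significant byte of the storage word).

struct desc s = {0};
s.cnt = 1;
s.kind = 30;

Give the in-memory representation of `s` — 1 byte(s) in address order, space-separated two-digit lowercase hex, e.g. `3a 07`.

cnt:2 = 1 → 0x1 << 0 → word 0x01
kind:6 = 30 → 0x1e << 2 → word 0x79
word = 0x79 → little-endian bytes:
  [0]=0x79

79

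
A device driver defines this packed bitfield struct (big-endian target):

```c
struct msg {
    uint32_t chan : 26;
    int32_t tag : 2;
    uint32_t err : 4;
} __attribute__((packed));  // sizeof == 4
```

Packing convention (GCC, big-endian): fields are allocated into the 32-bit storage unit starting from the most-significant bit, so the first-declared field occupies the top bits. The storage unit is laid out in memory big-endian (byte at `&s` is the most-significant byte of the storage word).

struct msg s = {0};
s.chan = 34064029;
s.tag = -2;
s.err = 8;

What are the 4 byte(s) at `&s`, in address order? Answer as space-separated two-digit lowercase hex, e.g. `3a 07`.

[6+:26] chan=34064029 & 0x3ffffff = 0x207c69d; word=0x81f1a740
[4+:2] tag=-2 & 0x3 = 0x2; word=0x81f1a760
[0+:4] err=8 & 0xf = 0x8; word=0x81f1a768
word = 0x81f1a768 → big-endian bytes:
  [0]=0x81  [1]=0xf1  [2]=0xa7  [3]=0x68

81 f1 a7 68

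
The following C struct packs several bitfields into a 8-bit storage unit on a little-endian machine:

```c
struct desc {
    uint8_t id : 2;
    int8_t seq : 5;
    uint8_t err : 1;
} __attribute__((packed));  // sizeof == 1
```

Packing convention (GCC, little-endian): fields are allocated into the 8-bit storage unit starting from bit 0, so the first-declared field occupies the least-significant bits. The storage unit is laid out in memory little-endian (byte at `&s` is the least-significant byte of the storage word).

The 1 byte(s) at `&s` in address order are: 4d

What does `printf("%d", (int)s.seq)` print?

[0]=0x4d (little-endian) → word 0x4d
id [0+:2] = (word>>0) & 0x3 = 1
seq [2+:5] = (word>>2) & 0x1f = 19  ←
err [7+:1] = (word>>7) & 0x1 = 0
seq signed 5b, MSB=1: 19 - 32 = -13

-13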